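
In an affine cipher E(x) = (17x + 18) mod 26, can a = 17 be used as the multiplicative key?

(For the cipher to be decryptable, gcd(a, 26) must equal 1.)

Step 1: Compute gcd(17, 26).
Step 2: gcd(17, 26) = 1.
Since gcd = 1, 17 is coprime with 26, so it is a valid key.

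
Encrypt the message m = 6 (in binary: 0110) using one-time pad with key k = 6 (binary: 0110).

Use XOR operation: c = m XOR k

Step 1: Write out the XOR operation bit by bit:
  Message: 0110
  Key:     0110
  XOR:     0000
Step 2: Convert to decimal: 0000 = 0.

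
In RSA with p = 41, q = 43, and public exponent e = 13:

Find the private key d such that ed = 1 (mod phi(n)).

Step 1: n = 41 * 43 = 1763.
Step 2: phi(n) = 40 * 42 = 1680.
Step 3: Find d such that 13 * d = 1 (mod 1680).
Step 4: d = 13^(-1) mod 1680 = 517.
Verification: 13 * 517 = 6721 = 4 * 1680 + 1.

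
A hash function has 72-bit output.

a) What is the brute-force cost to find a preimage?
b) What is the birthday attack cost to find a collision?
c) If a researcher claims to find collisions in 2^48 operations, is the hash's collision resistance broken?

Step 1: Preimage resistance requires brute-force of 2^72 operations.
Step 2: Collision resistance (birthday bound) = 2^(72/2) = 2^36.
Step 3: The claimed attack costs 2^48 operations.
Step 4: Since 2^48 >= 2^36, the claimed attack is no faster than the generic birthday attack, so this does not break collision resistance.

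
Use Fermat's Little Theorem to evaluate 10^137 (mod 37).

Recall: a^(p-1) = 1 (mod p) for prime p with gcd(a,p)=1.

Step 1: Since 37 is prime, by Fermat's Little Theorem: 10^36 = 1 (mod 37).
Step 2: Reduce exponent: 137 mod 36 = 29.
Step 3: So 10^137 = 10^29 (mod 37).
Step 4: 10^29 mod 37 = 26.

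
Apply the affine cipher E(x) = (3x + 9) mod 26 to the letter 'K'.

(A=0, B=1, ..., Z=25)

Step 1: Convert 'K' to number: x = 10.
Step 2: E(10) = (3 * 10 + 9) mod 26 = 39 mod 26 = 13.
Step 3: Convert 13 back to letter: N.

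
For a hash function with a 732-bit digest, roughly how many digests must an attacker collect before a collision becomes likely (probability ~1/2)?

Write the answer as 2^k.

Step 1: The birthday paradox gives collision probability ~50% after sqrt(2^n) = 2^(n/2) hashes.
Step 2: For 732-bit output: 2^(732/2) = 2^366.
Step 3: Approximately 2^366 hash computations needed.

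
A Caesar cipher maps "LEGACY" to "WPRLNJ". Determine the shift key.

Step 1: Compare first letters: L (position 11) -> W (position 22).
Step 2: Shift = (22 - 11) mod 26 = 11.
The shift value is 11.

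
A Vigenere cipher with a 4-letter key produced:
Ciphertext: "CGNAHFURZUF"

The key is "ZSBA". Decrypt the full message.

Step 1: Key 'ZSBA' has length 4. Extended key: ZSBAZSBAZSB
Step 2: Decrypt each position:
  C(2) - Z(25) = 3 = D
  G(6) - S(18) = 14 = O
  N(13) - B(1) = 12 = M
  A(0) - A(0) = 0 = A
  H(7) - Z(25) = 8 = I
  F(5) - S(18) = 13 = N
  U(20) - B(1) = 19 = T
  R(17) - A(0) = 17 = R
  Z(25) - Z(25) = 0 = A
  U(20) - S(18) = 2 = C
  F(5) - B(1) = 4 = E
Plaintext: DOMAINTRACE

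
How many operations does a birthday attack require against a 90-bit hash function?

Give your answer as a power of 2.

Step 1: The birthday paradox gives collision probability ~50% after sqrt(2^n) = 2^(n/2) hashes.
Step 2: For 90-bit output: 2^(90/2) = 2^45.
Step 3: Approximately 2^45 hash computations needed.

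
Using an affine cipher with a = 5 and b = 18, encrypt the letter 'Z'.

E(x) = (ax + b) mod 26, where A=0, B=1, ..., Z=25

Step 1: Convert 'Z' to number: x = 25.
Step 2: E(25) = (5 * 25 + 18) mod 26 = 143 mod 26 = 13.
Step 3: Convert 13 back to letter: N.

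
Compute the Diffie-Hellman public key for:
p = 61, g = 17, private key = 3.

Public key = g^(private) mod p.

Step 1: A = g^a mod p = 17^3 mod 61.
  17^1 mod 61 = 17
  17^2 mod 61 = (17 * 17) mod 61 = 45
  17^3 mod 61 = (45 * 17) mod 61 = 33
Result: A = 33.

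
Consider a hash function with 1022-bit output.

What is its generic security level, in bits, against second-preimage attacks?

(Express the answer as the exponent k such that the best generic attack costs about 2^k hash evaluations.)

Step 1: The hash has a 1022-bit output.
Step 2: Second-preimage resistance means: given a specific input x, it should be infeasible to find a different y with h(y) = h(x).
With a 1022-bit output, a generic search for a second preimage costs about 2^1022 evaluations (each trial matches the fixed target with probability 2^-1022).
Step 3: Security level = 1022 bits.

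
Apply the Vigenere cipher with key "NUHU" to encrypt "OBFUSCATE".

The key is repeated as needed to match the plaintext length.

Step 1: Repeat key to match plaintext length:
  Plaintext: OBFUSCATE
  Key:       NUHUNUHUN
Step 2: Encrypt each letter:
  O(14) + N(13) = (14+13) mod 26 = 1 = B
  B(1) + U(20) = (1+20) mod 26 = 21 = V
  F(5) + H(7) = (5+7) mod 26 = 12 = M
  U(20) + U(20) = (20+20) mod 26 = 14 = O
  S(18) + N(13) = (18+13) mod 26 = 5 = F
  C(2) + U(20) = (2+20) mod 26 = 22 = W
  A(0) + H(7) = (0+7) mod 26 = 7 = H
  T(19) + U(20) = (19+20) mod 26 = 13 = N
  E(4) + N(13) = (4+13) mod 26 = 17 = R
Ciphertext: BVMOFWHNR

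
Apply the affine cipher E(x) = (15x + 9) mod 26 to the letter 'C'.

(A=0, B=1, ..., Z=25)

Step 1: Convert 'C' to number: x = 2.
Step 2: E(2) = (15 * 2 + 9) mod 26 = 39 mod 26 = 13.
Step 3: Convert 13 back to letter: N.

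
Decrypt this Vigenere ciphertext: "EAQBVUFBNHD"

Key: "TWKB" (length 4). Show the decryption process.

Step 1: Key 'TWKB' has length 4. Extended key: TWKBTWKBTWK
Step 2: Decrypt each position:
  E(4) - T(19) = 11 = L
  A(0) - W(22) = 4 = E
  Q(16) - K(10) = 6 = G
  B(1) - B(1) = 0 = A
  V(21) - T(19) = 2 = C
  U(20) - W(22) = 24 = Y
  F(5) - K(10) = 21 = V
  B(1) - B(1) = 0 = A
  N(13) - T(19) = 20 = U
  H(7) - W(22) = 11 = L
  D(3) - K(10) = 19 = T
Plaintext: LEGACYVAULT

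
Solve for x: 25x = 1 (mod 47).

Step 1: We need x such that 25 * x = 1 (mod 47).
Step 2: Using the extended Euclidean algorithm or trial:
  25 * 32 = 800 = 17 * 47 + 1.
Step 3: Since 800 mod 47 = 1, the inverse is x = 32.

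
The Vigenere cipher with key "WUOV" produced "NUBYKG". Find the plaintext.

Step 1: Extend key: WUOVWU
Step 2: Decrypt each letter (c - k) mod 26:
  N(13) - W(22) = (13-22) mod 26 = 17 = R
  U(20) - U(20) = (20-20) mod 26 = 0 = A
  B(1) - O(14) = (1-14) mod 26 = 13 = N
  Y(24) - V(21) = (24-21) mod 26 = 3 = D
  K(10) - W(22) = (10-22) mod 26 = 14 = O
  G(6) - U(20) = (6-20) mod 26 = 12 = M
Plaintext: RANDOM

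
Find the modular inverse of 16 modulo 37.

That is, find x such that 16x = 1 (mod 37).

Step 1: We need x such that 16 * x = 1 (mod 37).
Step 2: Using the extended Euclidean algorithm or trial:
  16 * 7 = 112 = 3 * 37 + 1.
Step 3: Since 112 mod 37 = 1, the inverse is x = 7.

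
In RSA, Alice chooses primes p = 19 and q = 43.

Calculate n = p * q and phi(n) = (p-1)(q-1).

Step 1: n = p * q = 19 * 43 = 817.
Step 2: phi(n) = (p-1)(q-1) = 18 * 42 = 756.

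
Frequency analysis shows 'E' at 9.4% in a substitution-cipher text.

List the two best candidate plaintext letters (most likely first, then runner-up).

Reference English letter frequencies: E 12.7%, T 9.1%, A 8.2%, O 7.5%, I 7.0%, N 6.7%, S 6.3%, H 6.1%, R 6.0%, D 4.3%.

Step 1: Observed frequency of 'E' is 9.4%.
Step 2: Compute distances to each reference frequency and sort:
  T (9.1%): difference = 0.3% <-- BEST
  A (8.2%): difference = 1.2% <-- RUNNER-UP
  O (7.5%): difference = 1.9%
  I (7.0%): difference = 2.4%
  N (6.7%): difference = 2.7%
Step 3: Most likely is 'T' (9.1%, diff 0.3%); second most likely is 'A' (8.2%, diff 1.2%).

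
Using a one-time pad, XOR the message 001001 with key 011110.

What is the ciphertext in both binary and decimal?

Step 1: Write out the XOR operation bit by bit:
  Message: 001001
  Key:     011110
  XOR:     010111
Step 2: Convert to decimal: 010111 = 23.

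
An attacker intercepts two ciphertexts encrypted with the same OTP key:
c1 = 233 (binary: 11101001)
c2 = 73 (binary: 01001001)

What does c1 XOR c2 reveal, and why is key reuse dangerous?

Step 1: c1 XOR c2 = (m1 XOR k) XOR (m2 XOR k).
Step 2: By XOR associativity/commutativity: = m1 XOR m2 XOR k XOR k = m1 XOR m2.
Step 3: 11101001 XOR 01001001 = 10100000 = 160.
Step 4: The key cancels out! An attacker learns m1 XOR m2 = 160, revealing the relationship between plaintexts.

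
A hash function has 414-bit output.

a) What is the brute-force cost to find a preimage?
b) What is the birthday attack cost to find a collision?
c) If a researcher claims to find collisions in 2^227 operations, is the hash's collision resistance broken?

Step 1: Preimage resistance requires brute-force of 2^414 operations.
Step 2: Collision resistance (birthday bound) = 2^(414/2) = 2^207.
Step 3: The claimed attack costs 2^227 operations.
Step 4: Since 2^227 >= 2^207, the claimed attack is no faster than the generic birthday attack, so this does not break collision resistance.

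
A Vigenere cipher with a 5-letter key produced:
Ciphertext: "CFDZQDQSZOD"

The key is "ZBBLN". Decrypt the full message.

Step 1: Key 'ZBBLN' has length 5. Extended key: ZBBLNZBBLNZ
Step 2: Decrypt each position:
  C(2) - Z(25) = 3 = D
  F(5) - B(1) = 4 = E
  D(3) - B(1) = 2 = C
  Z(25) - L(11) = 14 = O
  Q(16) - N(13) = 3 = D
  D(3) - Z(25) = 4 = E
  Q(16) - B(1) = 15 = P
  S(18) - B(1) = 17 = R
  Z(25) - L(11) = 14 = O
  O(14) - N(13) = 1 = B
  D(3) - Z(25) = 4 = E
Plaintext: DECODEPROBE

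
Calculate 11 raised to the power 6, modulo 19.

Step 1: Compute 11^6 mod 19 step by step, reducing modulo 19 at each step.
  11^1 mod 19 = 11
  11^2 mod 19 = (11 * 11) mod 19 = 7
  11^3 mod 19 = (7 * 11) mod 19 = 1
  11^4 mod 19 = (1 * 11) mod 19 = 11
  11^5 mod 19 = (11 * 11) mod 19 = 7
  11^6 mod 19 = (7 * 11) mod 19 = 1
Step 2: Result = 1.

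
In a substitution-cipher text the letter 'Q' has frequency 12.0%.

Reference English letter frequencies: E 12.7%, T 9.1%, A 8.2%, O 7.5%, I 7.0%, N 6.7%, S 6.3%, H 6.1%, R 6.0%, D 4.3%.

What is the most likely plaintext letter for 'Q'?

Step 1: The observed frequency is 12.0%.
Step 2: Compare with English frequencies:
  E: 12.7% (difference: 0.7%) <-- closest
  T: 9.1% (difference: 2.9%)
  A: 8.2% (difference: 3.8%)
  O: 7.5% (difference: 4.5%)
  I: 7.0% (difference: 5.0%)
  N: 6.7% (difference: 5.3%)
  S: 6.3% (difference: 5.7%)
  H: 6.1% (difference: 5.9%)
  R: 6.0% (difference: 6.0%)
  D: 4.3% (difference: 7.7%)
Step 3: 'Q' most likely represents 'E' (frequency 12.7%).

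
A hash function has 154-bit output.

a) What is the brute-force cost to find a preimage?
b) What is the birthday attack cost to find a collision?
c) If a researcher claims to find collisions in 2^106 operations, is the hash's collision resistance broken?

Step 1: Preimage resistance requires brute-force of 2^154 operations.
Step 2: Collision resistance (birthday bound) = 2^(154/2) = 2^77.
Step 3: The claimed attack costs 2^106 operations.
Step 4: Since 2^106 >= 2^77, the claimed attack is no faster than the generic birthday attack, so this does not break collision resistance.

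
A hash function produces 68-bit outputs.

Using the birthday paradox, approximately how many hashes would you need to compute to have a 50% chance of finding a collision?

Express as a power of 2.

Step 1: The birthday paradox gives collision probability ~50% after sqrt(2^n) = 2^(n/2) hashes.
Step 2: For 68-bit output: 2^(68/2) = 2^34.
Step 3: Approximately 2^34 hash computations needed.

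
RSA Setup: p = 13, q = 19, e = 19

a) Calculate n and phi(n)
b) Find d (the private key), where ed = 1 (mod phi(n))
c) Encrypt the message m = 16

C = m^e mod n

Step 1: n = 13 * 19 = 247.
Step 2: phi(n) = (13-1)(19-1) = 12 * 18 = 216.
Step 3: Find d = 19^(-1) mod 216 = 91.
  Verify: 19 * 91 = 1729 = 1 (mod 216).
Step 4: C = 16^19 mod 247 = 16.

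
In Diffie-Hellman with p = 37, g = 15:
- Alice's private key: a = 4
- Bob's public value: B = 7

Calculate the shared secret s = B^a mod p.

Step 1: s = B^a mod p = 7^4 mod 37.
  7^1 mod 37 = 7
  7^2 mod 37 = (7 * 7) mod 37 = 12
  7^3 mod 37 = (12 * 7) mod 37 = 10
  7^4 mod 37 = (10 * 7) mod 37 = 33
Result: shared secret = 33.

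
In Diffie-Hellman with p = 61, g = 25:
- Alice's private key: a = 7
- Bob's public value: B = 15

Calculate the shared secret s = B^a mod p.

Step 1: s = B^a mod p = 15^7 mod 61.
  15^1 mod 61 = 15
  15^2 mod 61 = (15 * 15) mod 61 = 42
  15^3 mod 61 = (42 * 15) mod 61 = 20
  15^4 mod 61 = (20 * 15) mod 61 = 56
  15^5 mod 61 = (56 * 15) mod 61 = 47
  15^6 mod 61 = (47 * 15) mod 61 = 34
  15^7 mod 61 = (34 * 15) mod 61 = 22
Result: shared secret = 22.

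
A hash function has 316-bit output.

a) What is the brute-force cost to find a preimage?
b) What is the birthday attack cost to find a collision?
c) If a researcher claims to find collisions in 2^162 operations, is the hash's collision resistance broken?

Step 1: Preimage resistance requires brute-force of 2^316 operations.
Step 2: Collision resistance (birthday bound) = 2^(316/2) = 2^158.
Step 3: The claimed attack costs 2^162 operations.
Step 4: Since 2^162 >= 2^158, the claimed attack is no faster than the generic birthday attack, so this does not break collision resistance.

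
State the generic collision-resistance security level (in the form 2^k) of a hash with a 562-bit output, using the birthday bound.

Step 1: The birthday paradox gives collision probability ~50% after sqrt(2^n) = 2^(n/2) hashes.
Step 2: For 562-bit output: 2^(562/2) = 2^281.
Step 3: Approximately 2^281 hash computations needed.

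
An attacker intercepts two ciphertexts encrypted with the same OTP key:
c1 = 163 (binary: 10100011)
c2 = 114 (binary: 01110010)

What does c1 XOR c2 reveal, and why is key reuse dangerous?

Step 1: c1 XOR c2 = (m1 XOR k) XOR (m2 XOR k).
Step 2: By XOR associativity/commutativity: = m1 XOR m2 XOR k XOR k = m1 XOR m2.
Step 3: 10100011 XOR 01110010 = 11010001 = 209.
Step 4: The key cancels out! An attacker learns m1 XOR m2 = 209, revealing the relationship between plaintexts.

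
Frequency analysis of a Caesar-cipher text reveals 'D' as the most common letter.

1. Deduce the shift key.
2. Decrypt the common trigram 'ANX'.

Step 1: In English, 'E' is the most frequent letter (12.7%).
Step 2: The most frequent ciphertext letter is 'D' (position 3).
Step 3: Shift = (3 - 4) mod 26 = 25.
Step 4: Decrypt 'ANX' by shifting back 25:
  A -> B
  N -> O
  X -> Y
Step 5: 'ANX' decrypts to 'BOY'.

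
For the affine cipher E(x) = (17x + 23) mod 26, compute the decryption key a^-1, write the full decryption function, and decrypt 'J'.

Step 1: Find a^-1, the modular inverse of 17 mod 26.
Step 2: We need 17 * a^-1 = 1 (mod 26).
Step 3: 17 * 23 = 391 = 15 * 26 + 1, so a^-1 = 23.
Step 4: D(y) = 23(y - 23) mod 26.
Step 5: Apply to 'J' (y = 9): D(9) = 23 * (9 - 23) mod 26 = 23 * -14 mod 26 = 16 -> 'Q'.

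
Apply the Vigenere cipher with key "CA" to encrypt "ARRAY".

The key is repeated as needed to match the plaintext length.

Step 1: Repeat key to match plaintext length:
  Plaintext: ARRAY
  Key:       CACAC
Step 2: Encrypt each letter:
  A(0) + C(2) = (0+2) mod 26 = 2 = C
  R(17) + A(0) = (17+0) mod 26 = 17 = R
  R(17) + C(2) = (17+2) mod 26 = 19 = T
  A(0) + A(0) = (0+0) mod 26 = 0 = A
  Y(24) + C(2) = (24+2) mod 26 = 0 = A
Ciphertext: CRTAA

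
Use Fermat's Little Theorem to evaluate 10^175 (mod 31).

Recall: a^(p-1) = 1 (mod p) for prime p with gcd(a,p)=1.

Step 1: Since 31 is prime, by Fermat's Little Theorem: 10^30 = 1 (mod 31).
Step 2: Reduce exponent: 175 mod 30 = 25.
Step 3: So 10^175 = 10^25 (mod 31).
Step 4: 10^25 mod 31 = 5.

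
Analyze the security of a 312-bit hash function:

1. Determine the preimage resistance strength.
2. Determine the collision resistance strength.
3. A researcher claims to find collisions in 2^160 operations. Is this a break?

Step 1: Preimage resistance requires brute-force of 2^312 operations.
Step 2: Collision resistance (birthday bound) = 2^(312/2) = 2^156.
Step 3: The claimed attack costs 2^160 operations.
Step 4: Since 2^160 >= 2^156, the claimed attack is no faster than the generic birthday attack, so this does not break collision resistance.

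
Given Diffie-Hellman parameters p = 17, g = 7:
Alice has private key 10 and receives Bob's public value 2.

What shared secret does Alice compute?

Step 1: s = B^a mod p = 2^10 mod 17.
  2^1 mod 17 = 2
  2^2 mod 17 = (2 * 2) mod 17 = 4
  2^3 mod 17 = (4 * 2) mod 17 = 8
  2^4 mod 17 = (8 * 2) mod 17 = 16
  2^5 mod 17 = (16 * 2) mod 17 = 15
  2^6 mod 17 = (15 * 2) mod 17 = 13
  2^7 mod 17 = (13 * 2) mod 17 = 9
  2^8 mod 17 = (9 * 2) mod 17 = 1
  2^9 mod 17 = (1 * 2) mod 17 = 2
  2^10 mod 17 = (2 * 2) mod 17 = 4
Result: shared secret = 4.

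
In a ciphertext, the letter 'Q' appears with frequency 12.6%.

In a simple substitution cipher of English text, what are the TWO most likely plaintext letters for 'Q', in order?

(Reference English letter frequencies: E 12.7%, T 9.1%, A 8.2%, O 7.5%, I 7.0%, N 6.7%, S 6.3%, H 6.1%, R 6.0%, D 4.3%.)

Step 1: Observed frequency of 'Q' is 12.6%.
Step 2: Compute distances to each reference frequency and sort:
  E (12.7%): difference = 0.1% <-- BEST
  T (9.1%): difference = 3.5% <-- RUNNER-UP
  A (8.2%): difference = 4.4%
  O (7.5%): difference = 5.1%
  I (7.0%): difference = 5.6%
Step 3: Most likely is 'E' (12.7%, diff 0.1%); second most likely is 'T' (9.1%, diff 3.5%).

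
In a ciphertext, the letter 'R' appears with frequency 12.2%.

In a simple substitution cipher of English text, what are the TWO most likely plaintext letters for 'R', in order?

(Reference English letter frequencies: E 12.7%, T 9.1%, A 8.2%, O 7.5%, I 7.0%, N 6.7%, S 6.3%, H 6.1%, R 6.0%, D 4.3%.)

Step 1: Observed frequency of 'R' is 12.2%.
Step 2: Compute distances to each reference frequency and sort:
  E (12.7%): difference = 0.5% <-- BEST
  T (9.1%): difference = 3.1% <-- RUNNER-UP
  A (8.2%): difference = 4.0%
  O (7.5%): difference = 4.7%
  I (7.0%): difference = 5.2%
Step 3: Most likely is 'E' (12.7%, diff 0.5%); second most likely is 'T' (9.1%, diff 3.1%).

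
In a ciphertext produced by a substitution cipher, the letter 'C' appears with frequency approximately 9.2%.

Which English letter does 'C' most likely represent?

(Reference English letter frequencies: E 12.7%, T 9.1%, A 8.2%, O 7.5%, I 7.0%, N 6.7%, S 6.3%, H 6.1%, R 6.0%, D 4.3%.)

Step 1: The observed frequency is 9.2%.
Step 2: Compare with English frequencies:
  E: 12.7% (difference: 3.5%)
  T: 9.1% (difference: 0.1%) <-- closest
  A: 8.2% (difference: 1.0%)
  O: 7.5% (difference: 1.7%)
  I: 7.0% (difference: 2.2%)
  N: 6.7% (difference: 2.5%)
  S: 6.3% (difference: 2.9%)
  H: 6.1% (difference: 3.1%)
  R: 6.0% (difference: 3.2%)
  D: 4.3% (difference: 4.9%)
Step 3: 'C' most likely represents 'T' (frequency 9.1%).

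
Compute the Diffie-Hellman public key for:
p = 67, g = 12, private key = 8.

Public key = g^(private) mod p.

Step 1: A = g^a mod p = 12^8 mod 67.
  12^1 mod 67 = 12
  12^2 mod 67 = (12 * 12) mod 67 = 10
  12^3 mod 67 = (10 * 12) mod 67 = 53
  12^4 mod 67 = (53 * 12) mod 67 = 33
  12^5 mod 67 = (33 * 12) mod 67 = 61
  12^6 mod 67 = (61 * 12) mod 67 = 62
  12^7 mod 67 = (62 * 12) mod 67 = 7
  12^8 mod 67 = (7 * 12) mod 67 = 17
Result: A = 17.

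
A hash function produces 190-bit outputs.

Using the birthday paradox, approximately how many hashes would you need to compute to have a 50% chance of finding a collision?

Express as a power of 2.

Step 1: The birthday paradox gives collision probability ~50% after sqrt(2^n) = 2^(n/2) hashes.
Step 2: For 190-bit output: 2^(190/2) = 2^95.
Step 3: Approximately 2^95 hash computations needed.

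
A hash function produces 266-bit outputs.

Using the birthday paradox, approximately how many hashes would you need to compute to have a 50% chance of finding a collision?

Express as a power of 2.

Step 1: The birthday paradox gives collision probability ~50% after sqrt(2^n) = 2^(n/2) hashes.
Step 2: For 266-bit output: 2^(266/2) = 2^133.
Step 3: Approximately 2^133 hash computations needed.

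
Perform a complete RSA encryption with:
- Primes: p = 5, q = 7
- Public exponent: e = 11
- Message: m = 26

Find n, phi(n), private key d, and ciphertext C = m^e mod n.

Step 1: n = 5 * 7 = 35.
Step 2: phi(n) = (5-1)(7-1) = 4 * 6 = 24.
Step 3: Find d = 11^(-1) mod 24 = 11.
  Verify: 11 * 11 = 121 = 1 (mod 24).
Step 4: C = 26^11 mod 35 = 31.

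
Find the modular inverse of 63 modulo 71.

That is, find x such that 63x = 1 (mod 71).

Step 1: We need x such that 63 * x = 1 (mod 71).
Step 2: Using the extended Euclidean algorithm or trial:
  63 * 62 = 3906 = 55 * 71 + 1.
Step 3: Since 3906 mod 71 = 1, the inverse is x = 62.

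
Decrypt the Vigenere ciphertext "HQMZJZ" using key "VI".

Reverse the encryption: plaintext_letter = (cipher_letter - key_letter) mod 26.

Step 1: Extend key: VIVIVI
Step 2: Decrypt each letter (c - k) mod 26:
  H(7) - V(21) = (7-21) mod 26 = 12 = M
  Q(16) - I(8) = (16-8) mod 26 = 8 = I
  M(12) - V(21) = (12-21) mod 26 = 17 = R
  Z(25) - I(8) = (25-8) mod 26 = 17 = R
  J(9) - V(21) = (9-21) mod 26 = 14 = O
  Z(25) - I(8) = (25-8) mod 26 = 17 = R
Plaintext: MIRROR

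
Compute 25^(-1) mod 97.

Step 1: We need x such that 25 * x = 1 (mod 97).
Step 2: Using the extended Euclidean algorithm or trial:
  25 * 66 = 1650 = 17 * 97 + 1.
Step 3: Since 1650 mod 97 = 1, the inverse is x = 66.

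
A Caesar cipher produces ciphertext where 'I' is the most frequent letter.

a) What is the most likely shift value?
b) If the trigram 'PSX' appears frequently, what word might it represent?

Step 1: In English, 'E' is the most frequent letter (12.7%).
Step 2: The most frequent ciphertext letter is 'I' (position 8).
Step 3: Shift = (8 - 4) mod 26 = 4.
Step 4: Decrypt 'PSX' by shifting back 4:
  P -> L
  S -> O
  X -> T
Step 5: 'PSX' decrypts to 'LOT'.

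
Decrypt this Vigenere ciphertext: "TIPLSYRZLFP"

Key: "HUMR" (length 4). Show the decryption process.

Step 1: Key 'HUMR' has length 4. Extended key: HUMRHUMRHUM
Step 2: Decrypt each position:
  T(19) - H(7) = 12 = M
  I(8) - U(20) = 14 = O
  P(15) - M(12) = 3 = D
  L(11) - R(17) = 20 = U
  S(18) - H(7) = 11 = L
  Y(24) - U(20) = 4 = E
  R(17) - M(12) = 5 = F
  Z(25) - R(17) = 8 = I
  L(11) - H(7) = 4 = E
  F(5) - U(20) = 11 = L
  P(15) - M(12) = 3 = D
Plaintext: MODULEFIELD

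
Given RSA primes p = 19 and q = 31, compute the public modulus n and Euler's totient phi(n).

Step 1: n = p * q = 19 * 31 = 589.
Step 2: phi(n) = (p-1)(q-1) = 18 * 30 = 540.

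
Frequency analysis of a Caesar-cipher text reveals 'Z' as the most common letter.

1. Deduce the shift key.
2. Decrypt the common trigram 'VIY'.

Step 1: In English, 'E' is the most frequent letter (12.7%).
Step 2: The most frequent ciphertext letter is 'Z' (position 25).
Step 3: Shift = (25 - 4) mod 26 = 21.
Step 4: Decrypt 'VIY' by shifting back 21:
  V -> A
  I -> N
  Y -> D
Step 5: 'VIY' decrypts to 'AND'.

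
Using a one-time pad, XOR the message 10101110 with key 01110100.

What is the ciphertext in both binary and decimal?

Step 1: Write out the XOR operation bit by bit:
  Message: 10101110
  Key:     01110100
  XOR:     11011010
Step 2: Convert to decimal: 11011010 = 218.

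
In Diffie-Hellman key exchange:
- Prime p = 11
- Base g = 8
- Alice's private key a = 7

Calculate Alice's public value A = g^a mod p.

Step 1: A = g^a mod p = 8^7 mod 11.
  8^1 mod 11 = 8
  8^2 mod 11 = (8 * 8) mod 11 = 9
  8^3 mod 11 = (9 * 8) mod 11 = 6
  8^4 mod 11 = (6 * 8) mod 11 = 4
  8^5 mod 11 = (4 * 8) mod 11 = 10
  8^6 mod 11 = (10 * 8) mod 11 = 3
  8^7 mod 11 = (3 * 8) mod 11 = 2
Result: A = 2.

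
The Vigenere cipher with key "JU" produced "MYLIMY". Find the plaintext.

Step 1: Extend key: JUJUJU
Step 2: Decrypt each letter (c - k) mod 26:
  M(12) - J(9) = (12-9) mod 26 = 3 = D
  Y(24) - U(20) = (24-20) mod 26 = 4 = E
  L(11) - J(9) = (11-9) mod 26 = 2 = C
  I(8) - U(20) = (8-20) mod 26 = 14 = O
  M(12) - J(9) = (12-9) mod 26 = 3 = D
  Y(24) - U(20) = (24-20) mod 26 = 4 = E
Plaintext: DECODE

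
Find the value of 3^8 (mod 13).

Step 1: Compute 3^8 mod 13 step by step, reducing modulo 13 at each step.
  3^1 mod 13 = 3
  3^2 mod 13 = (3 * 3) mod 13 = 9
  3^3 mod 13 = (9 * 3) mod 13 = 1
  3^4 mod 13 = (1 * 3) mod 13 = 3
  3^5 mod 13 = (3 * 3) mod 13 = 9
  3^6 mod 13 = (9 * 3) mod 13 = 1
  3^7 mod 13 = (1 * 3) mod 13 = 3
  3^8 mod 13 = (3 * 3) mod 13 = 9
Step 2: Result = 9.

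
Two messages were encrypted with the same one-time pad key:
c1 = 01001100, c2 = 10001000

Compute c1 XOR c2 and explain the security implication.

Step 1: c1 XOR c2 = (m1 XOR k) XOR (m2 XOR k).
Step 2: By XOR associativity/commutativity: = m1 XOR m2 XOR k XOR k = m1 XOR m2.
Step 3: 01001100 XOR 10001000 = 11000100 = 196.
Step 4: The key cancels out! An attacker learns m1 XOR m2 = 196, revealing the relationship between plaintexts.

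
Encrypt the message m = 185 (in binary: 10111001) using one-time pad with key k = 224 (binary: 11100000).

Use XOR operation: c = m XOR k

Step 1: Write out the XOR operation bit by bit:
  Message: 10111001
  Key:     11100000
  XOR:     01011001
Step 2: Convert to decimal: 01011001 = 89.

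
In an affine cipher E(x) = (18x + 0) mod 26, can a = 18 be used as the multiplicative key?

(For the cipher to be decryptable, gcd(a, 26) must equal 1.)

Step 1: Compute gcd(18, 26).
Step 2: gcd(18, 26) = 2.
Since gcd = 2 != 1, 18 shares a common factor with 26, so it cannot be used.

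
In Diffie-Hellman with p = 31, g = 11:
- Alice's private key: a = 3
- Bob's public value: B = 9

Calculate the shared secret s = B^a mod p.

Step 1: s = B^a mod p = 9^3 mod 31.
  9^1 mod 31 = 9
  9^2 mod 31 = (9 * 9) mod 31 = 19
  9^3 mod 31 = (19 * 9) mod 31 = 16
Result: shared secret = 16.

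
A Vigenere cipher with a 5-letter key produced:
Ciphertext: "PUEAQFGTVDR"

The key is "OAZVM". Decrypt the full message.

Step 1: Key 'OAZVM' has length 5. Extended key: OAZVMOAZVMO
Step 2: Decrypt each position:
  P(15) - O(14) = 1 = B
  U(20) - A(0) = 20 = U
  E(4) - Z(25) = 5 = F
  A(0) - V(21) = 5 = F
  Q(16) - M(12) = 4 = E
  F(5) - O(14) = 17 = R
  G(6) - A(0) = 6 = G
  T(19) - Z(25) = 20 = U
  V(21) - V(21) = 0 = A
  D(3) - M(12) = 17 = R
  R(17) - O(14) = 3 = D
Plaintext: BUFFERGUARD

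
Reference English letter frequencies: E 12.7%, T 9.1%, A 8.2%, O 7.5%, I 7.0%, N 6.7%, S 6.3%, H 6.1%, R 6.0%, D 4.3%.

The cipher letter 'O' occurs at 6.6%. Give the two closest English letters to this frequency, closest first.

Step 1: Observed frequency of 'O' is 6.6%.
Step 2: Compute distances to each reference frequency and sort:
  N (6.7%): difference = 0.1% <-- BEST
  S (6.3%): difference = 0.3% <-- RUNNER-UP
  I (7.0%): difference = 0.4%
  H (6.1%): difference = 0.5%
  R (6.0%): difference = 0.6%
Step 3: Most likely is 'N' (6.7%, diff 0.1%); second most likely is 'S' (6.3%, diff 0.3%).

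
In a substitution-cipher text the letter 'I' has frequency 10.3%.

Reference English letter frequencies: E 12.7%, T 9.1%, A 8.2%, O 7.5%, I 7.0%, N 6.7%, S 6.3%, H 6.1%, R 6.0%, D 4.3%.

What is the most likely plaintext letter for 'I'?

Step 1: The observed frequency is 10.3%.
Step 2: Compare with English frequencies:
  E: 12.7% (difference: 2.4%)
  T: 9.1% (difference: 1.2%) <-- closest
  A: 8.2% (difference: 2.1%)
  O: 7.5% (difference: 2.8%)
  I: 7.0% (difference: 3.3%)
  N: 6.7% (difference: 3.6%)
  S: 6.3% (difference: 4.0%)
  H: 6.1% (difference: 4.2%)
  R: 6.0% (difference: 4.3%)
  D: 4.3% (difference: 6.0%)
Step 3: 'I' most likely represents 'T' (frequency 9.1%).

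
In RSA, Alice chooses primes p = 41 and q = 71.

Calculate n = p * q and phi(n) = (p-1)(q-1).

Step 1: n = p * q = 41 * 71 = 2911.
Step 2: phi(n) = (p-1)(q-1) = 40 * 70 = 2800.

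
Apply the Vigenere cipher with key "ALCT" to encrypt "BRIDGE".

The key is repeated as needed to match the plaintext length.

Step 1: Repeat key to match plaintext length:
  Plaintext: BRIDGE
  Key:       ALCTAL
Step 2: Encrypt each letter:
  B(1) + A(0) = (1+0) mod 26 = 1 = B
  R(17) + L(11) = (17+11) mod 26 = 2 = C
  I(8) + C(2) = (8+2) mod 26 = 10 = K
  D(3) + T(19) = (3+19) mod 26 = 22 = W
  G(6) + A(0) = (6+0) mod 26 = 6 = G
  E(4) + L(11) = (4+11) mod 26 = 15 = P
Ciphertext: BCKWGP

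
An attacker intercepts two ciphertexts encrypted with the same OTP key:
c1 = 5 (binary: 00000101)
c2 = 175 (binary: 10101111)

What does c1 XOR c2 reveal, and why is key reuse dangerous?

Step 1: c1 XOR c2 = (m1 XOR k) XOR (m2 XOR k).
Step 2: By XOR associativity/commutativity: = m1 XOR m2 XOR k XOR k = m1 XOR m2.
Step 3: 00000101 XOR 10101111 = 10101010 = 170.
Step 4: The key cancels out! An attacker learns m1 XOR m2 = 170, revealing the relationship between plaintexts.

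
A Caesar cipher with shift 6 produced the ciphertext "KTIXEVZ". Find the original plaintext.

Step 1: Reverse the shift by subtracting 6 from each letter position.
  K (position 10) -> position (10-6) mod 26 = 4 -> E
  T (position 19) -> position (19-6) mod 26 = 13 -> N
  I (position 8) -> position (8-6) mod 26 = 2 -> C
  X (position 23) -> position (23-6) mod 26 = 17 -> R
  E (position 4) -> position (4-6) mod 26 = 24 -> Y
  V (position 21) -> position (21-6) mod 26 = 15 -> P
  Z (position 25) -> position (25-6) mod 26 = 19 -> T
Decrypted message: ENCRYPT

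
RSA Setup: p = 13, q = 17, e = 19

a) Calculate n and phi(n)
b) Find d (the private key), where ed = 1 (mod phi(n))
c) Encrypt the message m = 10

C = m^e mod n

Step 1: n = 13 * 17 = 221.
Step 2: phi(n) = (13-1)(17-1) = 12 * 16 = 192.
Step 3: Find d = 19^(-1) mod 192 = 91.
  Verify: 19 * 91 = 1729 = 1 (mod 192).
Step 4: C = 10^19 mod 221 = 218.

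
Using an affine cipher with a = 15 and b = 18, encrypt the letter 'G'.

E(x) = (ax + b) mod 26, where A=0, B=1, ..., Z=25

Step 1: Convert 'G' to number: x = 6.
Step 2: E(6) = (15 * 6 + 18) mod 26 = 108 mod 26 = 4.
Step 3: Convert 4 back to letter: E.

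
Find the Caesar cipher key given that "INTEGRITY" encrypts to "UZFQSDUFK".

Step 1: Compare first letters: I (position 8) -> U (position 20).
Step 2: Shift = (20 - 8) mod 26 = 12.
The shift value is 12.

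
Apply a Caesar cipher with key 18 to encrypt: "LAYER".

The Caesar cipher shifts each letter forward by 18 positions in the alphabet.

Step 1: For each letter, shift forward by 18 positions (mod 26).
  L (position 11) -> position (11+18) mod 26 = 3 -> D
  A (position 0) -> position (0+18) mod 26 = 18 -> S
  Y (position 24) -> position (24+18) mod 26 = 16 -> Q
  E (position 4) -> position (4+18) mod 26 = 22 -> W
  R (position 17) -> position (17+18) mod 26 = 9 -> J
Result: DSQWJ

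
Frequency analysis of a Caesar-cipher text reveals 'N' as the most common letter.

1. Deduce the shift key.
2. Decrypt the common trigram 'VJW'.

Step 1: In English, 'E' is the most frequent letter (12.7%).
Step 2: The most frequent ciphertext letter is 'N' (position 13).
Step 3: Shift = (13 - 4) mod 26 = 9.
Step 4: Decrypt 'VJW' by shifting back 9:
  V -> M
  J -> A
  W -> N
Step 5: 'VJW' decrypts to 'MAN'.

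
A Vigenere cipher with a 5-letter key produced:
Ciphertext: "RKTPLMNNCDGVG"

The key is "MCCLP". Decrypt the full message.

Step 1: Key 'MCCLP' has length 5. Extended key: MCCLPMCCLPMCC
Step 2: Decrypt each position:
  R(17) - M(12) = 5 = F
  K(10) - C(2) = 8 = I
  T(19) - C(2) = 17 = R
  P(15) - L(11) = 4 = E
  L(11) - P(15) = 22 = W
  M(12) - M(12) = 0 = A
  N(13) - C(2) = 11 = L
  N(13) - C(2) = 11 = L
  C(2) - L(11) = 17 = R
  D(3) - P(15) = 14 = O
  G(6) - M(12) = 20 = U
  V(21) - C(2) = 19 = T
  G(6) - C(2) = 4 = E
Plaintext: FIREWALLROUTE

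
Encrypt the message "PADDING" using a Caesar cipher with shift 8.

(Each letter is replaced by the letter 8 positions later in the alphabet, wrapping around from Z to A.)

Step 1: For each letter, shift forward by 8 positions (mod 26).
  P (position 15) -> position (15+8) mod 26 = 23 -> X
  A (position 0) -> position (0+8) mod 26 = 8 -> I
  D (position 3) -> position (3+8) mod 26 = 11 -> L
  D (position 3) -> position (3+8) mod 26 = 11 -> L
  I (position 8) -> position (8+8) mod 26 = 16 -> Q
  N (position 13) -> position (13+8) mod 26 = 21 -> V
  G (position 6) -> position (6+8) mod 26 = 14 -> O
Result: XILLQVO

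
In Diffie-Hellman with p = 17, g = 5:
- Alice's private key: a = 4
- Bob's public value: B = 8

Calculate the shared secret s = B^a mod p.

Step 1: s = B^a mod p = 8^4 mod 17.
  8^1 mod 17 = 8
  8^2 mod 17 = (8 * 8) mod 17 = 13
  8^3 mod 17 = (13 * 8) mod 17 = 2
  8^4 mod 17 = (2 * 8) mod 17 = 16
Result: shared secret = 16.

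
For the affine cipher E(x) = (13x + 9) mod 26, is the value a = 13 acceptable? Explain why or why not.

Step 1: Compute gcd(13, 26).
Step 2: gcd(13, 26) = 13.
Since gcd = 13 != 1, 13 shares a common factor with 26, so it cannot be used.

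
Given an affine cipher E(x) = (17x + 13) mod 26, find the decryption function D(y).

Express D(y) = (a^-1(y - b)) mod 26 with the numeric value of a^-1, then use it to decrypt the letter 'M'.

Step 1: Find a^-1, the modular inverse of 17 mod 26.
Step 2: We need 17 * a^-1 = 1 (mod 26).
Step 3: 17 * 23 = 391 = 15 * 26 + 1, so a^-1 = 23.
Step 4: D(y) = 23(y - 13) mod 26.
Step 5: Apply to 'M' (y = 12): D(12) = 23 * (12 - 13) mod 26 = 23 * -1 mod 26 = 3 -> 'D'.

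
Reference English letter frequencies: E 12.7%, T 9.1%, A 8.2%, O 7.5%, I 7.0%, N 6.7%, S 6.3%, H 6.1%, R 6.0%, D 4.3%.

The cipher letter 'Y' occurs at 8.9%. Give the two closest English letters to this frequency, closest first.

Step 1: Observed frequency of 'Y' is 8.9%.
Step 2: Compute distances to each reference frequency and sort:
  T (9.1%): difference = 0.2% <-- BEST
  A (8.2%): difference = 0.7% <-- RUNNER-UP
  O (7.5%): difference = 1.4%
  I (7.0%): difference = 1.9%
  N (6.7%): difference = 2.2%
Step 3: Most likely is 'T' (9.1%, diff 0.2%); second most likely is 'A' (8.2%, diff 0.7%).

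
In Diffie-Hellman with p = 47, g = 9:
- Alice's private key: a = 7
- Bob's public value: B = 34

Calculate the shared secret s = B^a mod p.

Step 1: s = B^a mod p = 34^7 mod 47.
  34^1 mod 47 = 34
  34^2 mod 47 = (34 * 34) mod 47 = 28
  34^3 mod 47 = (28 * 34) mod 47 = 12
  34^4 mod 47 = (12 * 34) mod 47 = 32
  34^5 mod 47 = (32 * 34) mod 47 = 7
  34^6 mod 47 = (7 * 34) mod 47 = 3
  34^7 mod 47 = (3 * 34) mod 47 = 8
Result: shared secret = 8.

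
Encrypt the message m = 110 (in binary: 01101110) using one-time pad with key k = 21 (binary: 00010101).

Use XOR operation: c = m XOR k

Step 1: Write out the XOR operation bit by bit:
  Message: 01101110
  Key:     00010101
  XOR:     01111011
Step 2: Convert to decimal: 01111011 = 123.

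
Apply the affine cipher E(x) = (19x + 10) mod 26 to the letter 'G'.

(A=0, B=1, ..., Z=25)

Step 1: Convert 'G' to number: x = 6.
Step 2: E(6) = (19 * 6 + 10) mod 26 = 124 mod 26 = 20.
Step 3: Convert 20 back to letter: U.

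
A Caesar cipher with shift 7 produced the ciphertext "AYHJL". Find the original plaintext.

Step 1: Reverse the shift by subtracting 7 from each letter position.
  A (position 0) -> position (0-7) mod 26 = 19 -> T
  Y (position 24) -> position (24-7) mod 26 = 17 -> R
  H (position 7) -> position (7-7) mod 26 = 0 -> A
  J (position 9) -> position (9-7) mod 26 = 2 -> C
  L (position 11) -> position (11-7) mod 26 = 4 -> E
Decrypted message: TRACE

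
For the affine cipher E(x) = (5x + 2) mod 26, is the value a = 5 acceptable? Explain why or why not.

Step 1: Compute gcd(5, 26).
Step 2: gcd(5, 26) = 1.
Since gcd = 1, 5 is coprime with 26, so it is a valid key.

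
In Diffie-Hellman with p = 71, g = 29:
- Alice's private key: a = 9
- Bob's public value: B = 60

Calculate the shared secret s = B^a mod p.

Step 1: s = B^a mod p = 60^9 mod 71.
  60^1 mod 71 = 60
  60^2 mod 71 = (60 * 60) mod 71 = 50
  60^3 mod 71 = (50 * 60) mod 71 = 18
  60^4 mod 71 = (18 * 60) mod 71 = 15
  60^5 mod 71 = (15 * 60) mod 71 = 48
  60^6 mod 71 = (48 * 60) mod 71 = 40
  60^7 mod 71 = (40 * 60) mod 71 = 57
  60^8 mod 71 = (57 * 60) mod 71 = 12
  60^9 mod 71 = (12 * 60) mod 71 = 10
Result: shared secret = 10.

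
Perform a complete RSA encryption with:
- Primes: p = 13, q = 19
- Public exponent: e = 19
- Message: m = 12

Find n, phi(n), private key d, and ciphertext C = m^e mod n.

Step 1: n = 13 * 19 = 247.
Step 2: phi(n) = (13-1)(19-1) = 12 * 18 = 216.
Step 3: Find d = 19^(-1) mod 216 = 91.
  Verify: 19 * 91 = 1729 = 1 (mod 216).
Step 4: C = 12^19 mod 247 = 12.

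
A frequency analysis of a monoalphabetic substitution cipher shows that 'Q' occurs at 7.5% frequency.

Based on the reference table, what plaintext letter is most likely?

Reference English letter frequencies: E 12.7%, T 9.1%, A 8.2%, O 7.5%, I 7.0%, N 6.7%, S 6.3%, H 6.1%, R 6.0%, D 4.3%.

Step 1: The observed frequency is 7.5%.
Step 2: Compare with English frequencies:
  E: 12.7% (difference: 5.2%)
  T: 9.1% (difference: 1.6%)
  A: 8.2% (difference: 0.7%)
  O: 7.5% (difference: 0.0%) <-- closest
  I: 7.0% (difference: 0.5%)
  N: 6.7% (difference: 0.8%)
  S: 6.3% (difference: 1.2%)
  H: 6.1% (difference: 1.4%)
  R: 6.0% (difference: 1.5%)
  D: 4.3% (difference: 3.2%)
Step 3: 'Q' most likely represents 'O' (frequency 7.5%).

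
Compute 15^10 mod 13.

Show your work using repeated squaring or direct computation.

Step 1: Compute 15^10 mod 13 step by step, reducing modulo 13 at each step.
  15^1 mod 13 = 2
  15^2 mod 13 = (2 * 15) mod 13 = 4
  15^3 mod 13 = (4 * 15) mod 13 = 8
  15^4 mod 13 = (8 * 15) mod 13 = 3
  15^5 mod 13 = (3 * 15) mod 13 = 6
  15^6 mod 13 = (6 * 15) mod 13 = 12
  15^7 mod 13 = (12 * 15) mod 13 = 11
  15^8 mod 13 = (11 * 15) mod 13 = 9
  15^9 mod 13 = (9 * 15) mod 13 = 5
  15^10 mod 13 = (5 * 15) mod 13 = 10
Step 2: Result = 10.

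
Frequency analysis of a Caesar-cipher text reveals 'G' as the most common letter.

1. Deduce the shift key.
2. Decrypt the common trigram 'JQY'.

Step 1: In English, 'E' is the most frequent letter (12.7%).
Step 2: The most frequent ciphertext letter is 'G' (position 6).
Step 3: Shift = (6 - 4) mod 26 = 2.
Step 4: Decrypt 'JQY' by shifting back 2:
  J -> H
  Q -> O
  Y -> W
Step 5: 'JQY' decrypts to 'HOW'.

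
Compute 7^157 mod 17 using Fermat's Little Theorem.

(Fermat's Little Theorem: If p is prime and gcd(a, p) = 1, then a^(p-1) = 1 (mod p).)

Step 1: Since 17 is prime, by Fermat's Little Theorem: 7^16 = 1 (mod 17).
Step 2: Reduce exponent: 157 mod 16 = 13.
Step 3: So 7^157 = 7^13 (mod 17).
Step 4: 7^13 mod 17 = 6.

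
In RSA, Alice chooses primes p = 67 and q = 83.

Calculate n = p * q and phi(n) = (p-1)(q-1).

Step 1: n = p * q = 67 * 83 = 5561.
Step 2: phi(n) = (p-1)(q-1) = 66 * 82 = 5412.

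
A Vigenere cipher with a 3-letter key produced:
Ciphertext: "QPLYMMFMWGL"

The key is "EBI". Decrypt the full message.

Step 1: Key 'EBI' has length 3. Extended key: EBIEBIEBIEB
Step 2: Decrypt each position:
  Q(16) - E(4) = 12 = M
  P(15) - B(1) = 14 = O
  L(11) - I(8) = 3 = D
  Y(24) - E(4) = 20 = U
  M(12) - B(1) = 11 = L
  M(12) - I(8) = 4 = E
  F(5) - E(4) = 1 = B
  M(12) - B(1) = 11 = L
  W(22) - I(8) = 14 = O
  G(6) - E(4) = 2 = C
  L(11) - B(1) = 10 = K
Plaintext: MODULEBLOCK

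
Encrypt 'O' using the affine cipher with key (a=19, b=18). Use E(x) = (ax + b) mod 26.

Step 1: Convert 'O' to number: x = 14.
Step 2: E(14) = (19 * 14 + 18) mod 26 = 284 mod 26 = 24.
Step 3: Convert 24 back to letter: Y.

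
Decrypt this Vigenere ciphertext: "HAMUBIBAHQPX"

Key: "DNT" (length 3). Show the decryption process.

Step 1: Key 'DNT' has length 3. Extended key: DNTDNTDNTDNT
Step 2: Decrypt each position:
  H(7) - D(3) = 4 = E
  A(0) - N(13) = 13 = N
  M(12) - T(19) = 19 = T
  U(20) - D(3) = 17 = R
  B(1) - N(13) = 14 = O
  I(8) - T(19) = 15 = P
  B(1) - D(3) = 24 = Y
  A(0) - N(13) = 13 = N
  H(7) - T(19) = 14 = O
  Q(16) - D(3) = 13 = N
  P(15) - N(13) = 2 = C
  X(23) - T(19) = 4 = E
Plaintext: ENTROPYNONCE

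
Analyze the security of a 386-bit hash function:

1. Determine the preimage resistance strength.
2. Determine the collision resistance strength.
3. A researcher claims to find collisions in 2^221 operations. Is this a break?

Step 1: Preimage resistance requires brute-force of 2^386 operations.
Step 2: Collision resistance (birthday bound) = 2^(386/2) = 2^193.
Step 3: The claimed attack costs 2^221 operations.
Step 4: Since 2^221 >= 2^193, the claimed attack is no faster than the generic birthday attack, so this does not break collision resistance.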